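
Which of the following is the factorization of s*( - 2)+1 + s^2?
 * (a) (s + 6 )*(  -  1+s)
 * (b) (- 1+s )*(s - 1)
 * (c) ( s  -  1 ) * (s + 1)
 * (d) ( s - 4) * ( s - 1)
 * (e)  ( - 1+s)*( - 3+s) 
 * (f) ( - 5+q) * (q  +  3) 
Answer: b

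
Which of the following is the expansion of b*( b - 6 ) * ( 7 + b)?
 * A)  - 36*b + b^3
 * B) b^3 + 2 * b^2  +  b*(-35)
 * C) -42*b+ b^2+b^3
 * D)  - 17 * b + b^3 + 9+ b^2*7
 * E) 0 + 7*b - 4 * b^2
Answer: C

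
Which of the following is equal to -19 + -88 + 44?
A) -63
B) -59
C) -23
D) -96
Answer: A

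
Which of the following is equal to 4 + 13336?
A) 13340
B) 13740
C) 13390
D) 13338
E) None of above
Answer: A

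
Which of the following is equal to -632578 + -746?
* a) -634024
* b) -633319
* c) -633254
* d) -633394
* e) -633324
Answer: e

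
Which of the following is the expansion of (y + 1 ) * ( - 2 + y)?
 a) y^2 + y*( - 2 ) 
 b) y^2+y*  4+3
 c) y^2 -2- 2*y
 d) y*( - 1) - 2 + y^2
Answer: d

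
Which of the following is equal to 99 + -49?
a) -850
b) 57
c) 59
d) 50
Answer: d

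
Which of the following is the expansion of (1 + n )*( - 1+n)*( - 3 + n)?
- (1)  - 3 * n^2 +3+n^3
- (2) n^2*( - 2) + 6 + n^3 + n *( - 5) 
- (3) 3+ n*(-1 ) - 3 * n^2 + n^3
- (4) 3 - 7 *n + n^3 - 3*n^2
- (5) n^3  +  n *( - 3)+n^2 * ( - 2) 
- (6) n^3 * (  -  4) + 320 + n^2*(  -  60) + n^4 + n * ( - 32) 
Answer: 3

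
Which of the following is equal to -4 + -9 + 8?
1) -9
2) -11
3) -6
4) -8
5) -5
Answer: 5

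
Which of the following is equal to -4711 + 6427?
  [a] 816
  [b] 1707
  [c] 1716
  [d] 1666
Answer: c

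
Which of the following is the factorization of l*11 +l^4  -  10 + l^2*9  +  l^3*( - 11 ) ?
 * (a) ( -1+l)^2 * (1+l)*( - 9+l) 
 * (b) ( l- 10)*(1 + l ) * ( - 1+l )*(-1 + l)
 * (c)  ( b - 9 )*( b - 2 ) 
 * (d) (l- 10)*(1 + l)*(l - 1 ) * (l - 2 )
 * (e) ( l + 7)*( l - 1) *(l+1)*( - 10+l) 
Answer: b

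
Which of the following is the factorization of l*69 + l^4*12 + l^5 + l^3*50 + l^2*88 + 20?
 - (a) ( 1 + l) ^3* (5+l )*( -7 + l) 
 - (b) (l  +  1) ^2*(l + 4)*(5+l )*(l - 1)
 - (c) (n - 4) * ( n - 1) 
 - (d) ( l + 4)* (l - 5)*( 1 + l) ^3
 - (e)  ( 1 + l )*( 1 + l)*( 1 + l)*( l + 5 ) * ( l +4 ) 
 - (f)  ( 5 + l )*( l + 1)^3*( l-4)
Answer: e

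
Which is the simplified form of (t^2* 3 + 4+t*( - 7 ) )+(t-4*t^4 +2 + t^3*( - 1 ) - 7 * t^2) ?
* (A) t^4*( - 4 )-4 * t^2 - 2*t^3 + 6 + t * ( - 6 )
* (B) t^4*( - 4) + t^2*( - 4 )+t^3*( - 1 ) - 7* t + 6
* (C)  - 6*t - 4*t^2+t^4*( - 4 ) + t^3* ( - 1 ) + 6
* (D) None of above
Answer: C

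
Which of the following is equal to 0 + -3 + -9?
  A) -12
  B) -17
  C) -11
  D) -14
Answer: A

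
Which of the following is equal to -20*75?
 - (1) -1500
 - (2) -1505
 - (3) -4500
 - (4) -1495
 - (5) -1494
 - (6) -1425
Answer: 1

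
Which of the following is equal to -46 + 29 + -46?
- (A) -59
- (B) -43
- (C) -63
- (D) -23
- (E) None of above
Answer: C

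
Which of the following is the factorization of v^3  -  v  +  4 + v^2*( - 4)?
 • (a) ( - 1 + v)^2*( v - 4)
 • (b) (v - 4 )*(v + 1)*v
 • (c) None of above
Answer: c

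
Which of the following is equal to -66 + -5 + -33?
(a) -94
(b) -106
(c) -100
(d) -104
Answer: d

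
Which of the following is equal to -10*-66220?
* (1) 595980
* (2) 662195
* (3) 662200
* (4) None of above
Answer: 3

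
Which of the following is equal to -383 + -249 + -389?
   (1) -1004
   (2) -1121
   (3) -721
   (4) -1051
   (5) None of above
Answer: 5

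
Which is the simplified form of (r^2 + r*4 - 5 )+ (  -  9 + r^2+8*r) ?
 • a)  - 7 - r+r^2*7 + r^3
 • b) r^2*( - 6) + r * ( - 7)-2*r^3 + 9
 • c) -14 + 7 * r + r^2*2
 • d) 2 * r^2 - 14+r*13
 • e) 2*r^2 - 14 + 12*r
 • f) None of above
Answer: e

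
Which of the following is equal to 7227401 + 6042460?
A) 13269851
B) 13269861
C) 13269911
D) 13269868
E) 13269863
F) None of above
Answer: B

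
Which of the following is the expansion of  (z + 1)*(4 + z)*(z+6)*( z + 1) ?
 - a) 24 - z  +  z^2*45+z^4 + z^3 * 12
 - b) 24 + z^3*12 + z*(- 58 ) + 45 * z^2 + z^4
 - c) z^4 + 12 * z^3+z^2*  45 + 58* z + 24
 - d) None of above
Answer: c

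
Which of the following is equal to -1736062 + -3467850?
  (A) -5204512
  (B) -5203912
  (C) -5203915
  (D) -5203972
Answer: B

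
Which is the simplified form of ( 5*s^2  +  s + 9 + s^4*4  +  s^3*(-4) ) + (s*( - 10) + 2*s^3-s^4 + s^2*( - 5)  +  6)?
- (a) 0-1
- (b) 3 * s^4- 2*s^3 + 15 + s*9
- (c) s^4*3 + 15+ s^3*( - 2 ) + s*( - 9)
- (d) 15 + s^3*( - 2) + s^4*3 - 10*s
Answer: c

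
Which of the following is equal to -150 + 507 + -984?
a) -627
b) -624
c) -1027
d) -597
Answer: a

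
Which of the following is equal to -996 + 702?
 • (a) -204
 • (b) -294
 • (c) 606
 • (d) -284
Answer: b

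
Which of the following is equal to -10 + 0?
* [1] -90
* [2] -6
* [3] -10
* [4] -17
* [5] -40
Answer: 3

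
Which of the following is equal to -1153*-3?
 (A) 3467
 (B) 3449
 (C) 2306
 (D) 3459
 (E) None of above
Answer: D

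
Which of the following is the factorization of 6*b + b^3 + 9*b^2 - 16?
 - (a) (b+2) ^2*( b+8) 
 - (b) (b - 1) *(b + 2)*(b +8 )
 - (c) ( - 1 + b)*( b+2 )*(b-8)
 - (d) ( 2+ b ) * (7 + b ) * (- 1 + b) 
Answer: b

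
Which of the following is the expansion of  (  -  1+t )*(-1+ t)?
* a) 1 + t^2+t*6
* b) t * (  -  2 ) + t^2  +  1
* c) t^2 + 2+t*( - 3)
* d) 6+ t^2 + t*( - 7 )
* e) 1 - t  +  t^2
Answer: b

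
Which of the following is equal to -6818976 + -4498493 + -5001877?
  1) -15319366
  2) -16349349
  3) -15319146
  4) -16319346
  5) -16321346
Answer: 4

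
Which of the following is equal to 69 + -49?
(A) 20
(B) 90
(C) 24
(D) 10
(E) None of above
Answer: A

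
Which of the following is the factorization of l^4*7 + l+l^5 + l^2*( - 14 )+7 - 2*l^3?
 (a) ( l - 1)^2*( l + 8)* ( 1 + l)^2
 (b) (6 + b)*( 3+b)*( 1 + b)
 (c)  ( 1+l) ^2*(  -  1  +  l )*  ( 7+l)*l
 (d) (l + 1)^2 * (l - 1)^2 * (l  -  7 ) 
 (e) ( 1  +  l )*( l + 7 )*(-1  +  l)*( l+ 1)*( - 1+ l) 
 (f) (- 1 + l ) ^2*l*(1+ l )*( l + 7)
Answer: e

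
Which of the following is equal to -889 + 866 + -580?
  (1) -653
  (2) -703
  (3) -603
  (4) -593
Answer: 3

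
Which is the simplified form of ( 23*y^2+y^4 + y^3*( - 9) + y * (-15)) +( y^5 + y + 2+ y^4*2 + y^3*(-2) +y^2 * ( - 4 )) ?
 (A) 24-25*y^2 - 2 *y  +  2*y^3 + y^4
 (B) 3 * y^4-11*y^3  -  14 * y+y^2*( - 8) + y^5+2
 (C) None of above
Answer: C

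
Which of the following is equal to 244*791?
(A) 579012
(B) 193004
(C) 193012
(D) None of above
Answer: B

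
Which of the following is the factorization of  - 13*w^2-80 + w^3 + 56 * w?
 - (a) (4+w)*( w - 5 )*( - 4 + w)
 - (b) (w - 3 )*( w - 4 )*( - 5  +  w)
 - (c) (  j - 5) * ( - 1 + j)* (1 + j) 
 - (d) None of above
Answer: d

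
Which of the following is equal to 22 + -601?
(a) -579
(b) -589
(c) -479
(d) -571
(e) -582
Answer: a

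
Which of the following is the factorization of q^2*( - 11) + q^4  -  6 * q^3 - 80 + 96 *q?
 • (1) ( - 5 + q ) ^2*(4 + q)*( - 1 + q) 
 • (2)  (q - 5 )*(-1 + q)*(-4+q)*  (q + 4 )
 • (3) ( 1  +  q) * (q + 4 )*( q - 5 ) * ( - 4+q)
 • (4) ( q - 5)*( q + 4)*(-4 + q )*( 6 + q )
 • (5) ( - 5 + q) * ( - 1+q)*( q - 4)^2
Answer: 2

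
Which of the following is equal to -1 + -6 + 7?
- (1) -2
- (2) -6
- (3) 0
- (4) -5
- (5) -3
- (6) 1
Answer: 3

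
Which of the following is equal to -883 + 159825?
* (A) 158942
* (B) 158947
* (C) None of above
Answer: A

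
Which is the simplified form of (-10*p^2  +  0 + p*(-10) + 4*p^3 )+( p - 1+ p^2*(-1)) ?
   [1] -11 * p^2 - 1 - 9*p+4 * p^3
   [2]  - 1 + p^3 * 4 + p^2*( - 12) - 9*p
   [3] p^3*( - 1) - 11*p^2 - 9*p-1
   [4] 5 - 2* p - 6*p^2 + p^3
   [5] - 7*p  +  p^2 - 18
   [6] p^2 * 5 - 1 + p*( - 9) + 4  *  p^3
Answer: 1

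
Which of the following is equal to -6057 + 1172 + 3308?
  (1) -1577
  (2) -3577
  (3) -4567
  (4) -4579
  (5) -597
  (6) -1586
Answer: 1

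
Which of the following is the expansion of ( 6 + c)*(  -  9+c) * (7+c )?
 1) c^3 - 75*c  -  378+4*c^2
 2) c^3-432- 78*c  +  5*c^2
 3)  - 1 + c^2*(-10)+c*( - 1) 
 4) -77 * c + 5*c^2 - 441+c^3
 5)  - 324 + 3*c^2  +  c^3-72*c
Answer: 1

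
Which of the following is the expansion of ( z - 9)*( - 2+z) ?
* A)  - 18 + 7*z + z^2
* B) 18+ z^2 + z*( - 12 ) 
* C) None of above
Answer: C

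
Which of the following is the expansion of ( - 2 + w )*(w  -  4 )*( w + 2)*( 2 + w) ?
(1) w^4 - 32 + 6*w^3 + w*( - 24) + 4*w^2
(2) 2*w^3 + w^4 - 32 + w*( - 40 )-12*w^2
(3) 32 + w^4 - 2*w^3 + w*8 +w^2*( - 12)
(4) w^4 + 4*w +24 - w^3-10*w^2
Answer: 3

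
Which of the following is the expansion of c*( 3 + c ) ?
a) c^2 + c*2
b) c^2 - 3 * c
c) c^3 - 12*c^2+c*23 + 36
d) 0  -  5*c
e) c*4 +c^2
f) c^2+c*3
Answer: f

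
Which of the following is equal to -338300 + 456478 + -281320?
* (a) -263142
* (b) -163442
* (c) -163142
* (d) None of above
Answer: c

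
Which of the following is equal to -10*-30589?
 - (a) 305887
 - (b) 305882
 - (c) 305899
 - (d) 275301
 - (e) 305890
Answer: e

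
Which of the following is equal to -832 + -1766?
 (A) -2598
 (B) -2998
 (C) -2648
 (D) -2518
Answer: A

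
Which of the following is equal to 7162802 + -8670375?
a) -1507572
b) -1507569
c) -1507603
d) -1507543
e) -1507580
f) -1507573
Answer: f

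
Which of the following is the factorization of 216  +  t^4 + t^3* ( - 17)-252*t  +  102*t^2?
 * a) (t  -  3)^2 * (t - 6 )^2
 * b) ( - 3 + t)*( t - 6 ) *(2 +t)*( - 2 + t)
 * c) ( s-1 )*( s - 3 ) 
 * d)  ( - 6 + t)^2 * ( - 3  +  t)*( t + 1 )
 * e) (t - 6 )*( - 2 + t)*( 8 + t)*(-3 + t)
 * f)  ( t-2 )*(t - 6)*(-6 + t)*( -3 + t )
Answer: f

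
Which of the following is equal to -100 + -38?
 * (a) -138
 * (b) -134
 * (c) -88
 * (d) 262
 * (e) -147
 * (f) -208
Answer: a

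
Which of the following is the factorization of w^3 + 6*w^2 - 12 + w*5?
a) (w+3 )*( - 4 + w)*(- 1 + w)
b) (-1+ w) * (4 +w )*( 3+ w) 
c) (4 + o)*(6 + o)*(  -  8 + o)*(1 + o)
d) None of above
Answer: b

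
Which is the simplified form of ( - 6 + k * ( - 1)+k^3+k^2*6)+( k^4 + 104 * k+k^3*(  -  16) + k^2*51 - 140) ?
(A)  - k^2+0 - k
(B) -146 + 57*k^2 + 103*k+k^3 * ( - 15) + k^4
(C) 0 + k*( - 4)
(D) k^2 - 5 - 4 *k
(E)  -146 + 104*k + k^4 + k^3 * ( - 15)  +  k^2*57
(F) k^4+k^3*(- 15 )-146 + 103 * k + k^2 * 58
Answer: B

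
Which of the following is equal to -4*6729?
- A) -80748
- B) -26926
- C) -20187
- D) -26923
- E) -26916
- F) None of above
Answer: E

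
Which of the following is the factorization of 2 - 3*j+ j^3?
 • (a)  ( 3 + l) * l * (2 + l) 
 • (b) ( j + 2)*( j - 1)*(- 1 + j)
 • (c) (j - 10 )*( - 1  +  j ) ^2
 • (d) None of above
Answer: b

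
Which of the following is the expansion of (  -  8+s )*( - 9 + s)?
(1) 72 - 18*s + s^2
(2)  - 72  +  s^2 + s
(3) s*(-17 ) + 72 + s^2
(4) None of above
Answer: 3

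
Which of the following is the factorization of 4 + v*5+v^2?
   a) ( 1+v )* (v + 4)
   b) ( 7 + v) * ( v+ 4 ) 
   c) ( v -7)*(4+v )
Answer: a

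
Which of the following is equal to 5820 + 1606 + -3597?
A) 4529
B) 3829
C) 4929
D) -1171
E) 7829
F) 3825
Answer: B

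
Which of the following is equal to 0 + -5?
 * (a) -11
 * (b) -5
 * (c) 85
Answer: b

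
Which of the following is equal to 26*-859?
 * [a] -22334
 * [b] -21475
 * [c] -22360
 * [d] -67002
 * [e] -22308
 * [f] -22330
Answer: a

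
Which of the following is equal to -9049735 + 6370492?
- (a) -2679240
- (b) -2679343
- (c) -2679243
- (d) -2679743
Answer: c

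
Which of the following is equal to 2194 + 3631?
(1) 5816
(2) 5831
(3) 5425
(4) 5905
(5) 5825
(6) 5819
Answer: 5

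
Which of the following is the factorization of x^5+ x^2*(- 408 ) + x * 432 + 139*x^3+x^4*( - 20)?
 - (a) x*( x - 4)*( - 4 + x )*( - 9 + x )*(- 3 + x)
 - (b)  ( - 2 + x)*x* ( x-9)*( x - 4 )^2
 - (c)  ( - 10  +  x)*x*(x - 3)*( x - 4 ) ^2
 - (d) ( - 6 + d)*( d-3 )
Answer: a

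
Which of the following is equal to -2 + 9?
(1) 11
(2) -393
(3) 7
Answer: 3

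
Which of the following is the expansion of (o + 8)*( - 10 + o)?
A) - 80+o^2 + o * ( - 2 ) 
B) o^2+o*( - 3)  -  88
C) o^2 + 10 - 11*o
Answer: A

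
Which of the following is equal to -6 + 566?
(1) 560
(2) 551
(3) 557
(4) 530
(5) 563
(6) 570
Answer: 1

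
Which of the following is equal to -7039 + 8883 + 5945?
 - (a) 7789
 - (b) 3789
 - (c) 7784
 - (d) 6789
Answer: a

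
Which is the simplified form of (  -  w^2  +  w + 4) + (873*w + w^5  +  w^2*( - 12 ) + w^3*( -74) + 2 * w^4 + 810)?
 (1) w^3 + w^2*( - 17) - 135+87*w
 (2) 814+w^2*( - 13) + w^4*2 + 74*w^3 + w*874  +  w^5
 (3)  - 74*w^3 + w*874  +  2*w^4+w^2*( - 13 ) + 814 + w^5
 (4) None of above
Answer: 3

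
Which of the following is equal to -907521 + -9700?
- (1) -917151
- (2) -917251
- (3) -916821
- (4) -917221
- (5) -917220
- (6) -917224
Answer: 4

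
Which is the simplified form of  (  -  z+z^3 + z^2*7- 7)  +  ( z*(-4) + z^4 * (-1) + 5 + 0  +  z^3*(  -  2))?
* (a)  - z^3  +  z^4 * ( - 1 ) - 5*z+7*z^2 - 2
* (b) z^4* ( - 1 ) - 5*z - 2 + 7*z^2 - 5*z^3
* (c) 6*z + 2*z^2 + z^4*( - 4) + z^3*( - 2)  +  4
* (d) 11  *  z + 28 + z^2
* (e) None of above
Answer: a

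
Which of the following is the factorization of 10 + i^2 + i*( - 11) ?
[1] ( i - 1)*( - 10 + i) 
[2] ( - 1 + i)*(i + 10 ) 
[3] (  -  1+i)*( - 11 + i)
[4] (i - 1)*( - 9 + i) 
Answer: 1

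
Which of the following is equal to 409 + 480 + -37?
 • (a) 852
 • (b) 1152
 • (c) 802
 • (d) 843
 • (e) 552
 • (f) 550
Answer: a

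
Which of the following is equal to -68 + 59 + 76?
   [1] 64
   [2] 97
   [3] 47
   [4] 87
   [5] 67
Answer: 5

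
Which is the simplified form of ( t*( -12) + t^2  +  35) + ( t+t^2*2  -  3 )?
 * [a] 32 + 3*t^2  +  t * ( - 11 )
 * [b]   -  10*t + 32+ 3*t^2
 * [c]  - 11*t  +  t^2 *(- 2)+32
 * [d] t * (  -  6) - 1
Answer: a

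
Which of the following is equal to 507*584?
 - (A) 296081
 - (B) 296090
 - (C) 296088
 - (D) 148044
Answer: C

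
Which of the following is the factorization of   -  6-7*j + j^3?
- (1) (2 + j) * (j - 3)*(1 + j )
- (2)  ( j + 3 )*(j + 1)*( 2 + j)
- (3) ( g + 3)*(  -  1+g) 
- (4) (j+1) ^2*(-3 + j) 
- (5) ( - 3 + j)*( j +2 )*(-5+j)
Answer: 1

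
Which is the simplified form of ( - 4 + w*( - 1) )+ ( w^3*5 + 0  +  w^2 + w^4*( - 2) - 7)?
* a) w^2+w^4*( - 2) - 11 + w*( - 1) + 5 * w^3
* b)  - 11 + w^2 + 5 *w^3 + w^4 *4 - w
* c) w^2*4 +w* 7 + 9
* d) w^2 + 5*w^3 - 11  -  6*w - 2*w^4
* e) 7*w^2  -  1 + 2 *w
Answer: a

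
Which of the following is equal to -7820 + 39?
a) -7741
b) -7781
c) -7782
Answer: b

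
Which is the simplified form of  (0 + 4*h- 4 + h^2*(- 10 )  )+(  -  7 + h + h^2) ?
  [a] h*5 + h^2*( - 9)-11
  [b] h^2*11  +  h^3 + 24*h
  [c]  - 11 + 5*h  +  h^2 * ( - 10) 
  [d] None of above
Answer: a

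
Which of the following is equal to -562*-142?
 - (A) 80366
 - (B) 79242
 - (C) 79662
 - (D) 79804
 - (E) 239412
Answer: D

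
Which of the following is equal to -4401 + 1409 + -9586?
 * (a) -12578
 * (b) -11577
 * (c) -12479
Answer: a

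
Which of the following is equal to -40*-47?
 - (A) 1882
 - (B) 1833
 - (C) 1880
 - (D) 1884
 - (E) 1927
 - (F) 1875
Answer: C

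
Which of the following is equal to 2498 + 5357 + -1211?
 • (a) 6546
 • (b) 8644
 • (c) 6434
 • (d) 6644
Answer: d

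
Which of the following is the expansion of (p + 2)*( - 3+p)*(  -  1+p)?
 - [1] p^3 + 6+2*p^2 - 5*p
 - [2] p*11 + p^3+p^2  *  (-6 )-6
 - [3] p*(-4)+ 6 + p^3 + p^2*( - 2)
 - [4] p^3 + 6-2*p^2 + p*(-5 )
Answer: 4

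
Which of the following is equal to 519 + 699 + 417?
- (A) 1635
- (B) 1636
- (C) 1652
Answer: A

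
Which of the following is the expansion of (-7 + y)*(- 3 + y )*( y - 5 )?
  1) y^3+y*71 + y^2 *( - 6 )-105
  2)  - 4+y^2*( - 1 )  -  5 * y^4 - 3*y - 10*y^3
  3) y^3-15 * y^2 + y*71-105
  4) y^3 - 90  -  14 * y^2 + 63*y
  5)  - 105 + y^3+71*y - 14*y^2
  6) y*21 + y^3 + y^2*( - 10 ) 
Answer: 3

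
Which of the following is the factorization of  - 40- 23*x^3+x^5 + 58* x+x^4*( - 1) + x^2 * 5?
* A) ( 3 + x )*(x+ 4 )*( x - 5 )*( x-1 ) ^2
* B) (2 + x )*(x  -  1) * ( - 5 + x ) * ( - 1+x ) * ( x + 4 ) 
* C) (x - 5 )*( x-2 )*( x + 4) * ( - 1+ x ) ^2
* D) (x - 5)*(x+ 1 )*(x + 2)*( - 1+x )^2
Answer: B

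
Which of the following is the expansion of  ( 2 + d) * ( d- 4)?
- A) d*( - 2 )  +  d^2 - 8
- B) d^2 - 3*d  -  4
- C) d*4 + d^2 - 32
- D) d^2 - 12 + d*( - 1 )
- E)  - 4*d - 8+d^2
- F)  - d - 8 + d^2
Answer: A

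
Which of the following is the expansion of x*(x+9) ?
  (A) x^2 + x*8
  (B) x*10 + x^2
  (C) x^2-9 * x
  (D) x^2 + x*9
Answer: D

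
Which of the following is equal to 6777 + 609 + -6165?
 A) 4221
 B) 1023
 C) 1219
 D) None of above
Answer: D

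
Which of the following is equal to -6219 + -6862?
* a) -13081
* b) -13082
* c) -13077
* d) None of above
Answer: a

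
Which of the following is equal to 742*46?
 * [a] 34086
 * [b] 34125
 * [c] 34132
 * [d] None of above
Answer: c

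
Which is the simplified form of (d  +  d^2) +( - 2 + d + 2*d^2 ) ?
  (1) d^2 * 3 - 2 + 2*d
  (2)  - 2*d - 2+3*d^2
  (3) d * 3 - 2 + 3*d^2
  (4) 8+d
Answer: 1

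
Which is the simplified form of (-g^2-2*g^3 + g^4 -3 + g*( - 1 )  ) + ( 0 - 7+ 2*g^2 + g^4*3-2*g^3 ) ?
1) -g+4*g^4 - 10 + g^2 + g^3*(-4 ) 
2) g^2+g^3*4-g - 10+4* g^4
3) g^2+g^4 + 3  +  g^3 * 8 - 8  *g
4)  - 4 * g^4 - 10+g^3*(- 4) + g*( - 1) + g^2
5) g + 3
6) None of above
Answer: 1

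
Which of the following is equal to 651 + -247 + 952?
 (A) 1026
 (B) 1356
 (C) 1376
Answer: B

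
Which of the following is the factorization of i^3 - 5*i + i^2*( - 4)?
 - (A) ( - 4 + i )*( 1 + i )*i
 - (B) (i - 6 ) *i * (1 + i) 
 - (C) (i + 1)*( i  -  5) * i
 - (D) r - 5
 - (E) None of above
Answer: C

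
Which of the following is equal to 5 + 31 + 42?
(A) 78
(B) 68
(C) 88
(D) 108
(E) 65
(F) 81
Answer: A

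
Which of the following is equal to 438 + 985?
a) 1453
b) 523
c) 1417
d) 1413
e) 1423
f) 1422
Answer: e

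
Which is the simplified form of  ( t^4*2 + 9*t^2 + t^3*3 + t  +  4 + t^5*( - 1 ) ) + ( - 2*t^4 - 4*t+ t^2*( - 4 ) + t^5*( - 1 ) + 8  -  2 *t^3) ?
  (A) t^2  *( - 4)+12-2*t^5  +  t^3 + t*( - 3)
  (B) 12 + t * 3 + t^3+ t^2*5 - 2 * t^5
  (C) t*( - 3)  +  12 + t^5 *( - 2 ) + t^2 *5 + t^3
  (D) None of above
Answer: C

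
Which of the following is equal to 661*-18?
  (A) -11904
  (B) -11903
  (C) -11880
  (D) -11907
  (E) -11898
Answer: E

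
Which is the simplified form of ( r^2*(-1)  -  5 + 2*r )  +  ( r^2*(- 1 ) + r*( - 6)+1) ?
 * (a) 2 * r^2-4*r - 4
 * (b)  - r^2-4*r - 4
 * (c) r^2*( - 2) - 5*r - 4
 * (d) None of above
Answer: d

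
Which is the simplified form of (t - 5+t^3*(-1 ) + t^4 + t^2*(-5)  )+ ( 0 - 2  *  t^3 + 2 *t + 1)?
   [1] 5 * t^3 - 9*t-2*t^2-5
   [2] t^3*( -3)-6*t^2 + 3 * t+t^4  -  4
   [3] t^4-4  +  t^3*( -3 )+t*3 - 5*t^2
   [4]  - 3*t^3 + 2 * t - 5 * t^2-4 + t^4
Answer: 3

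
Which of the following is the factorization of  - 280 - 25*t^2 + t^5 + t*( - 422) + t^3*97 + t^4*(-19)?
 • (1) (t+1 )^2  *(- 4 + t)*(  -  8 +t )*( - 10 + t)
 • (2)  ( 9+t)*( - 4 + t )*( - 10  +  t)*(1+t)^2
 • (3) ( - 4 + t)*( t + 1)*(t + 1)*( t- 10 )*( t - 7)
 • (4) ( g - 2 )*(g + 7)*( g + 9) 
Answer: 3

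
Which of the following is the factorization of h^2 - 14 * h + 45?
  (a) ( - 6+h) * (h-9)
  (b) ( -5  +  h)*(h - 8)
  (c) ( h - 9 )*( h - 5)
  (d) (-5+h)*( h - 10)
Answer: c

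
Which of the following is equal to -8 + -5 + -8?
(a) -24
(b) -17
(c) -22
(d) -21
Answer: d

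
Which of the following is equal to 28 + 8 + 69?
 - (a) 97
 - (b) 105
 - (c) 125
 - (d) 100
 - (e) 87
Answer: b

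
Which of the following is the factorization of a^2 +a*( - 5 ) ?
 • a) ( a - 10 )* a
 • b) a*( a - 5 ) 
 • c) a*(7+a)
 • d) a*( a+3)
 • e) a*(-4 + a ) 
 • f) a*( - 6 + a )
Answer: b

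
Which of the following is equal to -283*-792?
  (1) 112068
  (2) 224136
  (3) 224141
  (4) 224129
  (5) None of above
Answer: 2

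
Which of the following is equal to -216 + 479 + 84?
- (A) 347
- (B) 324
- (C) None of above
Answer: A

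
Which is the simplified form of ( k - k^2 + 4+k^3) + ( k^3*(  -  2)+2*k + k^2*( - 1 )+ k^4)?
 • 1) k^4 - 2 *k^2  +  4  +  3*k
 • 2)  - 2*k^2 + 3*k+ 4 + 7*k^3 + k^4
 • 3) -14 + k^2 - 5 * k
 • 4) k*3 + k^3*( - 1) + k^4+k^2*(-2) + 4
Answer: 4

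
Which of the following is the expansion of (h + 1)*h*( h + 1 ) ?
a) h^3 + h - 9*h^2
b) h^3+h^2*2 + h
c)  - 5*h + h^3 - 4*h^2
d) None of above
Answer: b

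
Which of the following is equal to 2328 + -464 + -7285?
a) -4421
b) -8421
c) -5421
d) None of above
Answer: c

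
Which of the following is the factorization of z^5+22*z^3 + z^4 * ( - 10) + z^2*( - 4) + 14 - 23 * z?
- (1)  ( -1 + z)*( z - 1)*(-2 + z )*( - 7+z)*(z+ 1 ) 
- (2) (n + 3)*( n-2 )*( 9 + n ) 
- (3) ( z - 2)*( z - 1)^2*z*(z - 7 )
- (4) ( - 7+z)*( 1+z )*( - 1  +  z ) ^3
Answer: 1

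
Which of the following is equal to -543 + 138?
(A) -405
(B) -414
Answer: A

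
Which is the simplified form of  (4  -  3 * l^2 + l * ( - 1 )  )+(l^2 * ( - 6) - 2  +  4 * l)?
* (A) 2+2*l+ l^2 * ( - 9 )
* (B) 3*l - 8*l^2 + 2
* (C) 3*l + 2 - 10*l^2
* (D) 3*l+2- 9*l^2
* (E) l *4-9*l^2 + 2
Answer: D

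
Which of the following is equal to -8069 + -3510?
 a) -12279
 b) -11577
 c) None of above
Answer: c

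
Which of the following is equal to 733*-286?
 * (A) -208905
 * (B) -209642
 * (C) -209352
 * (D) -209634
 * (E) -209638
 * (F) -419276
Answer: E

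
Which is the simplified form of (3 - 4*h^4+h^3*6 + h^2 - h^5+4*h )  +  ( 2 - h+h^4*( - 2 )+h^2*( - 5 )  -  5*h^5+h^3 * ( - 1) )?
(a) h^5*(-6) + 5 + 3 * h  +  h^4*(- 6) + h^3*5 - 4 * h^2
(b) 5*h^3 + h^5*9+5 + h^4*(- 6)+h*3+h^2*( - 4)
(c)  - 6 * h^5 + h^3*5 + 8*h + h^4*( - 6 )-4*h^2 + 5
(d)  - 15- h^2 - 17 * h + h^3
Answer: a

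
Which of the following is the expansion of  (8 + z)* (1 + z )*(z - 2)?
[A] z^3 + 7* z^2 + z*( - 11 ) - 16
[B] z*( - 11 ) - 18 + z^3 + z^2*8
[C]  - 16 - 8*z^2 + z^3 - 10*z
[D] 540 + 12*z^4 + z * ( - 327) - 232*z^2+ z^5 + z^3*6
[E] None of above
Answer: E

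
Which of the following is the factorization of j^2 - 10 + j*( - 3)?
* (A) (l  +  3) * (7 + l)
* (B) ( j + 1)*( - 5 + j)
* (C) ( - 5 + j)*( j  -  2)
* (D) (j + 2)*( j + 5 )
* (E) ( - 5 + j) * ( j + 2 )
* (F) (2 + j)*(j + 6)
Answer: E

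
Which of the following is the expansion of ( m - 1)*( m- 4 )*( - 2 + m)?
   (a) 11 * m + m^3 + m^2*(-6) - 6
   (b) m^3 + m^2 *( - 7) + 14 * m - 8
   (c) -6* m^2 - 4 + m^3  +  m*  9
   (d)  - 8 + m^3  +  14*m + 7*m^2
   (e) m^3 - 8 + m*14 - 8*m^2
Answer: b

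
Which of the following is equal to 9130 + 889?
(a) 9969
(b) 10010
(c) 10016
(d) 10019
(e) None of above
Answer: d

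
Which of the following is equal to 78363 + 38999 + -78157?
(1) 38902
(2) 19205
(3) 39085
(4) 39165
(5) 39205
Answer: 5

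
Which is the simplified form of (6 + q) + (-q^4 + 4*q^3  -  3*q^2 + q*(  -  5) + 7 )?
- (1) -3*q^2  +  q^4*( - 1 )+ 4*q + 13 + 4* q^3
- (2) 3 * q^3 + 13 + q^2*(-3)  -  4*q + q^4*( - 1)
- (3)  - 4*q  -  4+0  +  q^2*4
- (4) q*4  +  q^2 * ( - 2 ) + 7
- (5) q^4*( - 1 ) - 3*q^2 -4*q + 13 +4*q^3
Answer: 5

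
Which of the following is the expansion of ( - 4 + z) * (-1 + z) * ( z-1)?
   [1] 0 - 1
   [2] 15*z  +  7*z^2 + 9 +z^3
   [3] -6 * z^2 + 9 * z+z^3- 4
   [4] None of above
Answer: 3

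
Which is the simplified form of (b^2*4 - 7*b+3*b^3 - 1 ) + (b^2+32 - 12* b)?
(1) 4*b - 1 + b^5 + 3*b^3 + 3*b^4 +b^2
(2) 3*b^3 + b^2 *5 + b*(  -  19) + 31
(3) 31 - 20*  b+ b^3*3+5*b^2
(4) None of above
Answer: 2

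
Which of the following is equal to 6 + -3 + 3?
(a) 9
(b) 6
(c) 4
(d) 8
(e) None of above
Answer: b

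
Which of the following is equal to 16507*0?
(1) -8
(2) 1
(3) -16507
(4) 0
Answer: 4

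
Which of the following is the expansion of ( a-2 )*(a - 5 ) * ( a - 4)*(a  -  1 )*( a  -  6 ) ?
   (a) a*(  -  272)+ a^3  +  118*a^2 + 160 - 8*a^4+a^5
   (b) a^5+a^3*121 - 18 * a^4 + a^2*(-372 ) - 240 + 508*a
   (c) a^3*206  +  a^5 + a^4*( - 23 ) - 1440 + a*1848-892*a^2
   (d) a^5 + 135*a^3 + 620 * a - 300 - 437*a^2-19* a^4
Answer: b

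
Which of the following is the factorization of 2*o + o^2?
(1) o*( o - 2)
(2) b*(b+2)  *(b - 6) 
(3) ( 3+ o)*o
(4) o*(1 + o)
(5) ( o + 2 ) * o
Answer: 5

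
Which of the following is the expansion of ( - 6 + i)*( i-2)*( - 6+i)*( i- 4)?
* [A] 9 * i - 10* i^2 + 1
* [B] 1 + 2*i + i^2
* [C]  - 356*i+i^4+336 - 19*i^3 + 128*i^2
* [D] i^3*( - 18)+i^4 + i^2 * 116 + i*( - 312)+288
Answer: D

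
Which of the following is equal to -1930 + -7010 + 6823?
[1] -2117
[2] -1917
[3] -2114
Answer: 1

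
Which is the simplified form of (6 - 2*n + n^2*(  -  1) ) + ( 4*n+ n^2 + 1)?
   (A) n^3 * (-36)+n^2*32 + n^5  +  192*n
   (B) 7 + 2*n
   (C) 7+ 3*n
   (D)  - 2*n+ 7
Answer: B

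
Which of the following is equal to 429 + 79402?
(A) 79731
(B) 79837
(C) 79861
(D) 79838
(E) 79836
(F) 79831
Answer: F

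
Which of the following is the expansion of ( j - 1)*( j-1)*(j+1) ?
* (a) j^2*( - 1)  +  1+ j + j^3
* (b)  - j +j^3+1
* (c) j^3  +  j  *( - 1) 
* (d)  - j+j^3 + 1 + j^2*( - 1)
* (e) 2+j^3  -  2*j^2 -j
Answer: d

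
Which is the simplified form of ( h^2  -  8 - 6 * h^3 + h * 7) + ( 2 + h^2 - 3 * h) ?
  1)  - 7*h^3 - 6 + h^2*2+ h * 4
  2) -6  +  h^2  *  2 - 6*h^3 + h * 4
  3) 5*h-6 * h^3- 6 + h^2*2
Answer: 2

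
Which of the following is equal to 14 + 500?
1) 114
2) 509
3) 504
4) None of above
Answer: 4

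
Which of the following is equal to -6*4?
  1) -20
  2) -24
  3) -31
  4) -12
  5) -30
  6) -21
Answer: 2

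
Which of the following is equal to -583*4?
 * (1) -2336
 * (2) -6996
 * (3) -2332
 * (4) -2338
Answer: 3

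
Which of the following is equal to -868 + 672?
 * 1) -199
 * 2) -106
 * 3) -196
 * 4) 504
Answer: 3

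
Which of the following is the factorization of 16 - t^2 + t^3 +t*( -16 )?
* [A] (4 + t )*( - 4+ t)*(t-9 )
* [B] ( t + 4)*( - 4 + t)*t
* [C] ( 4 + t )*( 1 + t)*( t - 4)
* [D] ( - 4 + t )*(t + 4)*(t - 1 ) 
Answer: D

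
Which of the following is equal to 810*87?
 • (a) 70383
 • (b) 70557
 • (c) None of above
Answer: c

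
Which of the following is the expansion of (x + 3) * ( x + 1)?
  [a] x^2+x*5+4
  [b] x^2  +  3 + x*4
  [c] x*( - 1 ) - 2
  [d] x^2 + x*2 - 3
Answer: b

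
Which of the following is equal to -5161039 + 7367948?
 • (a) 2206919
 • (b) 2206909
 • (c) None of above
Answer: b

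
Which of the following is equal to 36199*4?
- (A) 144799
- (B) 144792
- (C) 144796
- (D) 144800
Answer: C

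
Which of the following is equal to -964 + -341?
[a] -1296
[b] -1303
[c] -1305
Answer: c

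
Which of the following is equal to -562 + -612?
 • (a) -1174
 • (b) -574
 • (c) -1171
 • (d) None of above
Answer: a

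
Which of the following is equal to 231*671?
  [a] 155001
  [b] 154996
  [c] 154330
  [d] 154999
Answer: a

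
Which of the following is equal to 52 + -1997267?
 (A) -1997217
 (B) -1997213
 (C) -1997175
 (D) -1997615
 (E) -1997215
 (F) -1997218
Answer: E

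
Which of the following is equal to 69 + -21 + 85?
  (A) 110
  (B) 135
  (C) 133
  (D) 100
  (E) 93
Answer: C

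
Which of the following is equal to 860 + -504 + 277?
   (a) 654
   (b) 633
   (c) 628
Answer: b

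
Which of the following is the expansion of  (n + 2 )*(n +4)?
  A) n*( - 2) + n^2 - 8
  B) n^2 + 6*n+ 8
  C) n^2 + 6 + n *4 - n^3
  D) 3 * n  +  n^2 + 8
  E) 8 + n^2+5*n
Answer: B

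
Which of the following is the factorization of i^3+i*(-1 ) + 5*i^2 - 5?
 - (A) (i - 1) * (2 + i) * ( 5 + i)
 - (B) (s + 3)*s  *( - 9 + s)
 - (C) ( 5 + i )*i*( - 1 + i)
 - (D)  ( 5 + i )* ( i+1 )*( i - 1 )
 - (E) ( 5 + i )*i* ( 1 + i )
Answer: D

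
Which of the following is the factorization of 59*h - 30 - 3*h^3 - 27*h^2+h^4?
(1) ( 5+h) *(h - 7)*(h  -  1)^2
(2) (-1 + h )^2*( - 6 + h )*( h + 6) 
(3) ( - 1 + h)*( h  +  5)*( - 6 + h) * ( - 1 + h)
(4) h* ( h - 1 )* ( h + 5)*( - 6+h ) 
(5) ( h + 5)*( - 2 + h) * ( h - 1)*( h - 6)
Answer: 3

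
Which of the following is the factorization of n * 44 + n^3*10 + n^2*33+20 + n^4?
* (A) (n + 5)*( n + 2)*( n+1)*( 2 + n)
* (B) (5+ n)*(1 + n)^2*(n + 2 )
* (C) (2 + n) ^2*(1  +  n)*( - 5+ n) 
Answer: A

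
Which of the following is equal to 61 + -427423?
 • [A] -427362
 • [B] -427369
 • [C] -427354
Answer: A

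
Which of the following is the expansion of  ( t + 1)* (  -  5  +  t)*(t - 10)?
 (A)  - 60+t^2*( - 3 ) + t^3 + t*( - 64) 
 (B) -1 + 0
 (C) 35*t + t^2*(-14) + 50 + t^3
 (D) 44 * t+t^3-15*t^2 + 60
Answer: C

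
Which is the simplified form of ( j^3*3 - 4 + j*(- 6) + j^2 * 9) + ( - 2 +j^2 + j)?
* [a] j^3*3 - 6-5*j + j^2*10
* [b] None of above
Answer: a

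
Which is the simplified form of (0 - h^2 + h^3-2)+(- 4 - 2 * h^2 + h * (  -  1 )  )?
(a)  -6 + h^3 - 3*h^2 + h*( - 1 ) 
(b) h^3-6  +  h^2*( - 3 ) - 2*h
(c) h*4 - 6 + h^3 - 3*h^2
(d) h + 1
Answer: a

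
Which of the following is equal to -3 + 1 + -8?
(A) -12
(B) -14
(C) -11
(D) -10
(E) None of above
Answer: D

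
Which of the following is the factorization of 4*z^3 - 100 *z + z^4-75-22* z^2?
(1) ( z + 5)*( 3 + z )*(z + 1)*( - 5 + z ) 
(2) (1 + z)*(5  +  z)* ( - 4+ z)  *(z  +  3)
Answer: 1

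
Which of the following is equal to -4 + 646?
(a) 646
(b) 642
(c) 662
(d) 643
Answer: b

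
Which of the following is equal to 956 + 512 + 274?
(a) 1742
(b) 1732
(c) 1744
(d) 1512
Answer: a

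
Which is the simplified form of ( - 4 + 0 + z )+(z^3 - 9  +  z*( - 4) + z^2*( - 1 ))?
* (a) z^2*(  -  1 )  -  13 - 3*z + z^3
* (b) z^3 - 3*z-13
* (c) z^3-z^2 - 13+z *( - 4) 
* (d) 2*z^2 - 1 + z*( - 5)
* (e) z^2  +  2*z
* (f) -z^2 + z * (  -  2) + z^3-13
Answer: a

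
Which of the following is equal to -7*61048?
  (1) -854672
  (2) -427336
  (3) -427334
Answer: 2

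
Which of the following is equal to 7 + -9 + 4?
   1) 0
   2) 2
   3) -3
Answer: 2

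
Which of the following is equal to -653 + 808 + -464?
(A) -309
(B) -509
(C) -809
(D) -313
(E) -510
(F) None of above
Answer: A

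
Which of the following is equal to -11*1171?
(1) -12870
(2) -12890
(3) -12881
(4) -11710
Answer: 3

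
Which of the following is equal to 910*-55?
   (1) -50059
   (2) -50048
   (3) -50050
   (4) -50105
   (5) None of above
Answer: 3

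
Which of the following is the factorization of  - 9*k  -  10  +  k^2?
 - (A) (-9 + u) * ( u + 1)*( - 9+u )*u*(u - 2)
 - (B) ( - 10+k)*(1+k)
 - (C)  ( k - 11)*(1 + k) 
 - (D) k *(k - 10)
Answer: B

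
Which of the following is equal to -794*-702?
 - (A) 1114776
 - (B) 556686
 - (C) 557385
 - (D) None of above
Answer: D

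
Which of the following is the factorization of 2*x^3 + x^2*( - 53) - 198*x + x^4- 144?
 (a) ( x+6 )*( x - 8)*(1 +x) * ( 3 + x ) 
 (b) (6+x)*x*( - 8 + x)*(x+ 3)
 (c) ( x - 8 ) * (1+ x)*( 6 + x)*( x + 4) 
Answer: a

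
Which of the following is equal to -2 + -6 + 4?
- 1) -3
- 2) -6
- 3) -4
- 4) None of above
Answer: 3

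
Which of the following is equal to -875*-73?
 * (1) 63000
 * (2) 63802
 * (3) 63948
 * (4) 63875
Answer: 4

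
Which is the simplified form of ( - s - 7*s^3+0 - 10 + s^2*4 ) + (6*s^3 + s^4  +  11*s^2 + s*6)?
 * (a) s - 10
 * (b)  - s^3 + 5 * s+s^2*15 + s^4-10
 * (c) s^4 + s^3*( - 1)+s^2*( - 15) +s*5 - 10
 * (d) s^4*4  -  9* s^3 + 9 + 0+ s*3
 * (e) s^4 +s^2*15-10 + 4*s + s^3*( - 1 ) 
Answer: b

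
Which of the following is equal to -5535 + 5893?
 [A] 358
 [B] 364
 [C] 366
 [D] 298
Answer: A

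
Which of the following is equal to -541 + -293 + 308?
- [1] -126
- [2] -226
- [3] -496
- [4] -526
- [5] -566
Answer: 4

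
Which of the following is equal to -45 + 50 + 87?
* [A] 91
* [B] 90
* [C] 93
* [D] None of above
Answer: D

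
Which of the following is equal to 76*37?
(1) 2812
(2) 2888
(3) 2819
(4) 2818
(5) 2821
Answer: 1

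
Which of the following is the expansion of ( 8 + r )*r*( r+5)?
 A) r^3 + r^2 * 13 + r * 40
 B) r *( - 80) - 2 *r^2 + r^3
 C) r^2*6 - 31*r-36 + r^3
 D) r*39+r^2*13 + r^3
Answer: A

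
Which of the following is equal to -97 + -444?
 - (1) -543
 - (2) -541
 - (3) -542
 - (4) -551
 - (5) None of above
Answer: 2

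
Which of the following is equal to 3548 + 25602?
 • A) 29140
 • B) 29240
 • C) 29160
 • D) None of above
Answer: D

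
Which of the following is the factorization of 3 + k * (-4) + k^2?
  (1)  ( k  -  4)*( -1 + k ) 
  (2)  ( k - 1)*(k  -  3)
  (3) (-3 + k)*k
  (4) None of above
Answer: 2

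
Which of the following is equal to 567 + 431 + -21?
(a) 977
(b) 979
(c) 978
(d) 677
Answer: a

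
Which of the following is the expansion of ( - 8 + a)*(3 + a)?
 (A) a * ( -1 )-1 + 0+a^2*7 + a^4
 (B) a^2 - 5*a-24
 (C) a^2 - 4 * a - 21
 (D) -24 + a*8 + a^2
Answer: B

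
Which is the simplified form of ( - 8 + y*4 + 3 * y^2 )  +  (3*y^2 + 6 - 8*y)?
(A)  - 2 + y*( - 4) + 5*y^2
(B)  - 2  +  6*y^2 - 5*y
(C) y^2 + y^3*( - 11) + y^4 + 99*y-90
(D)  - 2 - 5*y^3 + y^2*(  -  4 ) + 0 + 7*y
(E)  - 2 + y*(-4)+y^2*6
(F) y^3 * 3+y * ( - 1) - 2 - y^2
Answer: E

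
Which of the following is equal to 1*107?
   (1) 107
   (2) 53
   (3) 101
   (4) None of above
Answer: 1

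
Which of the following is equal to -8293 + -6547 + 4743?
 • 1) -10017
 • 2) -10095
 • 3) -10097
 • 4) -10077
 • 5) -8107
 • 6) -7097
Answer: 3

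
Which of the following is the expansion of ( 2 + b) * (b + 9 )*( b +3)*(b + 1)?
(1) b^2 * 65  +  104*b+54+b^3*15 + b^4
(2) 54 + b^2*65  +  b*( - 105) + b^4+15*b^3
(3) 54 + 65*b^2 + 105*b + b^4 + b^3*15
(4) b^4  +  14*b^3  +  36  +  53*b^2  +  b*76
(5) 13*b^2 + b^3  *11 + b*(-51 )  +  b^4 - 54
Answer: 3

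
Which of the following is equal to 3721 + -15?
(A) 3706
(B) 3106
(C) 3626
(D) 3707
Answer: A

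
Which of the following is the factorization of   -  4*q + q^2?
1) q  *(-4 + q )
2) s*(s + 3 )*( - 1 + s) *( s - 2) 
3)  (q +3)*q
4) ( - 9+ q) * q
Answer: 1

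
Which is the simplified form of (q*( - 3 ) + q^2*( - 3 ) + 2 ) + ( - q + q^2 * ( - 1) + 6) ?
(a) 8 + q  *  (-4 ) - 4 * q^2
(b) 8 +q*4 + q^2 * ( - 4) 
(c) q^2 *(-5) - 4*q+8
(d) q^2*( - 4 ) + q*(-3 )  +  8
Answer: a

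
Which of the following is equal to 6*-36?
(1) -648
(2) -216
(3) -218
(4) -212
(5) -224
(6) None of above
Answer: 2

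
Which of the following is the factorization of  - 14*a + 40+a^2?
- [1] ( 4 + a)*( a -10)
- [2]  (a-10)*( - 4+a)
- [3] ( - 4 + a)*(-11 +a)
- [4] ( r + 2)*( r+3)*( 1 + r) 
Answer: 2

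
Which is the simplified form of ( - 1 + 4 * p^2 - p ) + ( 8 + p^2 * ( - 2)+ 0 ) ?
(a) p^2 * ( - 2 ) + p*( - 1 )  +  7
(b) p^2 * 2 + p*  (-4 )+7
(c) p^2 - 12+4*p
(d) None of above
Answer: d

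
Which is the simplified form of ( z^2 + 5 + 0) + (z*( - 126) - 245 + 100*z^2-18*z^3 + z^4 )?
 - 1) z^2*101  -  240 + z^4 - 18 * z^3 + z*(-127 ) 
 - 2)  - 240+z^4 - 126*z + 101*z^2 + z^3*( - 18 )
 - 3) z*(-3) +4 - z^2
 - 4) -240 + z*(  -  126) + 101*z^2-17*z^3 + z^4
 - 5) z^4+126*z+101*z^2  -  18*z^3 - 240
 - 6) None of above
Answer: 2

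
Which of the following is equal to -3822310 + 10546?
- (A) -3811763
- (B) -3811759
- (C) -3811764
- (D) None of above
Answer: C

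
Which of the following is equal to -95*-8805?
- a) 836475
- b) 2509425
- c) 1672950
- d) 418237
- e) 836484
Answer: a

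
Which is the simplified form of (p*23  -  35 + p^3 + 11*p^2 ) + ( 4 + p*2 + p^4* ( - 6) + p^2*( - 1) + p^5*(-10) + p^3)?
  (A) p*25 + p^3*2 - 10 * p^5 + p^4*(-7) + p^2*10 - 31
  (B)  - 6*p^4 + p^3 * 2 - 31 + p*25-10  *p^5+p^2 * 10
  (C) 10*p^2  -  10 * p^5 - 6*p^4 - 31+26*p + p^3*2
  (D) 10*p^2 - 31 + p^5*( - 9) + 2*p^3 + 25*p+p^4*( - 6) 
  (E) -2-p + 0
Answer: B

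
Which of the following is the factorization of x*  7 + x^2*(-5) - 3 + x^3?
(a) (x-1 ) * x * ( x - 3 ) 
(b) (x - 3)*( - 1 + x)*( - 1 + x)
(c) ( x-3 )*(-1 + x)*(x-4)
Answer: b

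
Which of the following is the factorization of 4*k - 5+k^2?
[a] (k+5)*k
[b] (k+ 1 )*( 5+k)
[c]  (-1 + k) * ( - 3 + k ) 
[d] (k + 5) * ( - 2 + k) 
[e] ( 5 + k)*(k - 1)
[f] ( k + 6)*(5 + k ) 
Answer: e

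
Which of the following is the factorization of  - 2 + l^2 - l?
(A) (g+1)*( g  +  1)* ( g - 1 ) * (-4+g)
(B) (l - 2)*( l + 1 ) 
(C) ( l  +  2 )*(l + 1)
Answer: B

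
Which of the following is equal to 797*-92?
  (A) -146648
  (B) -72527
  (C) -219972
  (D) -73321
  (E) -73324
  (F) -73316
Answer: E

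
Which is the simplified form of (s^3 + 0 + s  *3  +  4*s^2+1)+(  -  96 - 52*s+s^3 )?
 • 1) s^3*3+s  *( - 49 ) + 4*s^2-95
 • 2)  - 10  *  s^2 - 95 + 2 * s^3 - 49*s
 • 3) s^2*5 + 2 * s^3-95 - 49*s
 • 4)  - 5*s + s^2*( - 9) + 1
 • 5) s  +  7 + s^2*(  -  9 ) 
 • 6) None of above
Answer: 6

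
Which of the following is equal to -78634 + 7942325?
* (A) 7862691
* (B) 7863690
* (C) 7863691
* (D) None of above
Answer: C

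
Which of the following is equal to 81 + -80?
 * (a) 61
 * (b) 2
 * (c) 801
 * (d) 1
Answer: d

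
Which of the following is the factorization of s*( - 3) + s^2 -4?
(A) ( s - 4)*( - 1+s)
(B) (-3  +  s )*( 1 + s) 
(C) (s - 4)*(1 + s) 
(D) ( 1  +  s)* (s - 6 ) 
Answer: C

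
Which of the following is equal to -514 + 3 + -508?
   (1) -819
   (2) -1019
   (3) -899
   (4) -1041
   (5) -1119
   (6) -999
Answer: 2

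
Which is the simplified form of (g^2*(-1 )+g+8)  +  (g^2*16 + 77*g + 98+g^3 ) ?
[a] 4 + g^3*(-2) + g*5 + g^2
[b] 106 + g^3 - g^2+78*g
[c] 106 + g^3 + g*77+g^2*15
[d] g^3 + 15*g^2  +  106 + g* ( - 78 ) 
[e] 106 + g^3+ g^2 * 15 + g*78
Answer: e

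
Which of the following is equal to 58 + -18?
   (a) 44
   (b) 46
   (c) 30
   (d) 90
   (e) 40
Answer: e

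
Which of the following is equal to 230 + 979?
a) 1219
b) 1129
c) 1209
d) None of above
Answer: c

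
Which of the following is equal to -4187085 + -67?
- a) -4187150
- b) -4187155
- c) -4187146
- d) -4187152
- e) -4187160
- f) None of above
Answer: d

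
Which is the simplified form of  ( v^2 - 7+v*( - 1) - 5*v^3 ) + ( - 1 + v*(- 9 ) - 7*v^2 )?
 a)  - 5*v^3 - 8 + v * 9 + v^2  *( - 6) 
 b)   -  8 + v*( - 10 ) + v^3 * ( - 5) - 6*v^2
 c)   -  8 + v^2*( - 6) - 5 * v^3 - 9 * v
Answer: b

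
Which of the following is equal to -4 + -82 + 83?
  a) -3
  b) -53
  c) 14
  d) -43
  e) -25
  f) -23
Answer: a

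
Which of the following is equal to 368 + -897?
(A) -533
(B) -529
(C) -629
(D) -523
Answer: B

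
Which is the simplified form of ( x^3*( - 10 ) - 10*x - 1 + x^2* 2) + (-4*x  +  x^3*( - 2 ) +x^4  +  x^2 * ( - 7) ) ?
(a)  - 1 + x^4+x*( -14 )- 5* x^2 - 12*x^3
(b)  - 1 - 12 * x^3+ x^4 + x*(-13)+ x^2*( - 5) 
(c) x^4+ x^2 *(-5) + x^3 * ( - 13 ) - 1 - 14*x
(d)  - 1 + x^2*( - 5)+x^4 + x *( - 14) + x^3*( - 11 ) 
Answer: a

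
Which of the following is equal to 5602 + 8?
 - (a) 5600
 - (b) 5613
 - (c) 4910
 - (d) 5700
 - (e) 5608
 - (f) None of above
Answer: f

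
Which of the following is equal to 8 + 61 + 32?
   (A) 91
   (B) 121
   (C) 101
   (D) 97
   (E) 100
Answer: C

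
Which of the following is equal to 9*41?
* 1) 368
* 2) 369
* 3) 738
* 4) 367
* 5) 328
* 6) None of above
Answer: 2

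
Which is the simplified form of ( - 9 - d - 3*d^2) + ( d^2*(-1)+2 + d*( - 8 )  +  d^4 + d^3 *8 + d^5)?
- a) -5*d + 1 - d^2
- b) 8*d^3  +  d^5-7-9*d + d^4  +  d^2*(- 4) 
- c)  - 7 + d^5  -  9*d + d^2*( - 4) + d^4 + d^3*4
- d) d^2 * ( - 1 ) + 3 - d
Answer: b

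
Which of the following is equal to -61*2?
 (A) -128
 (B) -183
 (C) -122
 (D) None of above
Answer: C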